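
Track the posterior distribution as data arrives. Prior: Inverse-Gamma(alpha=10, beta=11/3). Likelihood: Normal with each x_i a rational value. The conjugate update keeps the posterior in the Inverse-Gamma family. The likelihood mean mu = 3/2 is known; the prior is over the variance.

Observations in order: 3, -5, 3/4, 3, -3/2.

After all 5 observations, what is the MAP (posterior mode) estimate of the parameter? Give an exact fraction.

3055/1296

obs 1: x=3 → posterior Inverse-Gamma(21/2, 115/24)
obs 2: x=-5 → posterior Inverse-Gamma(11, 311/12)
obs 3: x=3/4 → posterior Inverse-Gamma(23/2, 2515/96)
obs 4: x=3 → posterior Inverse-Gamma(12, 2623/96)
obs 5: x=-3/2 → posterior Inverse-Gamma(25/2, 3055/96)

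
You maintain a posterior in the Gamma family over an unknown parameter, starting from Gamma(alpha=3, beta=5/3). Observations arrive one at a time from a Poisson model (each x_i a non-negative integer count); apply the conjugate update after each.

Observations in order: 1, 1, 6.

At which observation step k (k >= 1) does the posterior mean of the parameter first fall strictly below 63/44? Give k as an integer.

k = 2

obs 1: x=1 → posterior Gamma(4, 8/3)
obs 2: x=1 → posterior Gamma(5, 11/3)
obs 3: x=6 → posterior Gamma(11, 14/3)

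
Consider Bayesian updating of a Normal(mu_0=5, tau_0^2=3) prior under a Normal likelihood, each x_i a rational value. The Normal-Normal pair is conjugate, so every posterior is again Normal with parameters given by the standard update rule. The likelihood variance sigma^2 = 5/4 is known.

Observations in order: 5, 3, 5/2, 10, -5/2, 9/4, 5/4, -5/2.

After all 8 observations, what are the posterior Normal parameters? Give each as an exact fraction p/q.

obs 1: x=5 → posterior Normal(5, 15/17)
obs 2: x=3 → posterior Normal(121/29, 15/29)
obs 3: x=5/2 → posterior Normal(151/41, 15/41)
obs 4: x=10 → posterior Normal(271/53, 15/53)
obs 5: x=-5/2 → posterior Normal(241/65, 3/13)
obs 6: x=9/4 → posterior Normal(268/77, 15/77)
obs 7: x=5/4 → posterior Normal(283/89, 15/89)
obs 8: x=-5/2 → posterior Normal(253/101, 15/101)

mu_0=253/101, tau_0^2=15/101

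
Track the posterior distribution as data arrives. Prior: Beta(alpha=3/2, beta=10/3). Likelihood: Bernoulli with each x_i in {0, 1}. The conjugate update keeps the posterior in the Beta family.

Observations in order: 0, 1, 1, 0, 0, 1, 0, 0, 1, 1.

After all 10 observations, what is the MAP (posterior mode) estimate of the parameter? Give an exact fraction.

3/7

obs 1: x=0 → posterior Beta(3/2, 13/3)
obs 2: x=1 → posterior Beta(5/2, 13/3)
obs 3: x=1 → posterior Beta(7/2, 13/3)
obs 4: x=0 → posterior Beta(7/2, 16/3)
obs 5: x=0 → posterior Beta(7/2, 19/3)
obs 6: x=1 → posterior Beta(9/2, 19/3)
obs 7: x=0 → posterior Beta(9/2, 22/3)
obs 8: x=0 → posterior Beta(9/2, 25/3)
obs 9: x=1 → posterior Beta(11/2, 25/3)
obs 10: x=1 → posterior Beta(13/2, 25/3)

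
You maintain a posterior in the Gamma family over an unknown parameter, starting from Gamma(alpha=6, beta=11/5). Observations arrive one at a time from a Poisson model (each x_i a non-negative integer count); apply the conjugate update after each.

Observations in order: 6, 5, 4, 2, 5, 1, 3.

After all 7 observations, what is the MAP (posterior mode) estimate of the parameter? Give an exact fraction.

155/46

obs 1: x=6 → posterior Gamma(12, 16/5)
obs 2: x=5 → posterior Gamma(17, 21/5)
obs 3: x=4 → posterior Gamma(21, 26/5)
obs 4: x=2 → posterior Gamma(23, 31/5)
obs 5: x=5 → posterior Gamma(28, 36/5)
obs 6: x=1 → posterior Gamma(29, 41/5)
obs 7: x=3 → posterior Gamma(32, 46/5)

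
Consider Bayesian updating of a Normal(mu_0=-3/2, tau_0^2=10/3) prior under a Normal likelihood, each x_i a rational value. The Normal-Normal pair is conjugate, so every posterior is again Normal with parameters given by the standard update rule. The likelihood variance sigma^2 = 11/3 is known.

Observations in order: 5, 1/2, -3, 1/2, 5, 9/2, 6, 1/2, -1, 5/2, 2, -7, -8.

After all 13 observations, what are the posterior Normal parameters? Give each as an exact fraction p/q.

obs 1: x=5 → posterior Normal(67/42, 110/63)
obs 2: x=1/2 → posterior Normal(77/62, 110/93)
obs 3: x=-3 → posterior Normal(17/82, 110/123)
obs 4: x=1/2 → posterior Normal(9/34, 110/153)
obs 5: x=5 → posterior Normal(127/122, 110/183)
obs 6: x=9/2 → posterior Normal(217/142, 110/213)
obs 7: x=6 → posterior Normal(337/162, 110/243)
obs 8: x=1/2 → posterior Normal(347/182, 110/273)
obs 9: x=-1 → posterior Normal(327/202, 110/303)
obs 10: x=5/2 → posterior Normal(377/222, 110/333)
obs 11: x=2 → posterior Normal(417/242, 10/33)
obs 12: x=-7 → posterior Normal(277/262, 110/393)
obs 13: x=-8 → posterior Normal(39/94, 110/423)

mu_0=39/94, tau_0^2=110/423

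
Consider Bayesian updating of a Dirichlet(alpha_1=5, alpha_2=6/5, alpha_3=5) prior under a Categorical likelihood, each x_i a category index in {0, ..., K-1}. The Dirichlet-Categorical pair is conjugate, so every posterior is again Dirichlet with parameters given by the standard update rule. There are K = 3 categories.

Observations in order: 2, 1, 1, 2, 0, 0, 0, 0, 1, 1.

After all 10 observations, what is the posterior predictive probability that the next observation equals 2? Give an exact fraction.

obs 1: x=2 → posterior Dirichlet(5, 6/5, 6)
obs 2: x=1 → posterior Dirichlet(5, 11/5, 6)
obs 3: x=1 → posterior Dirichlet(5, 16/5, 6)
obs 4: x=2 → posterior Dirichlet(5, 16/5, 7)
obs 5: x=0 → posterior Dirichlet(6, 16/5, 7)
obs 6: x=0 → posterior Dirichlet(7, 16/5, 7)
obs 7: x=0 → posterior Dirichlet(8, 16/5, 7)
obs 8: x=0 → posterior Dirichlet(9, 16/5, 7)
obs 9: x=1 → posterior Dirichlet(9, 21/5, 7)
obs 10: x=1 → posterior Dirichlet(9, 26/5, 7)

35/106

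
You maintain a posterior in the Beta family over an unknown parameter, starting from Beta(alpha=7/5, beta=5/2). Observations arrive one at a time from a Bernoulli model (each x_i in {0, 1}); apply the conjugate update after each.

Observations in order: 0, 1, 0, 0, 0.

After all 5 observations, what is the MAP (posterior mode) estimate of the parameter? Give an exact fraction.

obs 1: x=0 → posterior Beta(7/5, 7/2)
obs 2: x=1 → posterior Beta(12/5, 7/2)
obs 3: x=0 → posterior Beta(12/5, 9/2)
obs 4: x=0 → posterior Beta(12/5, 11/2)
obs 5: x=0 → posterior Beta(12/5, 13/2)

14/69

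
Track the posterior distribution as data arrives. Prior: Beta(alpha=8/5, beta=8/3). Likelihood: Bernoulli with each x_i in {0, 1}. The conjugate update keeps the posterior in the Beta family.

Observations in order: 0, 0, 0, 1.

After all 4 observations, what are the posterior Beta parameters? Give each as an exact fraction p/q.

alpha=13/5, beta=17/3

obs 1: x=0 → posterior Beta(8/5, 11/3)
obs 2: x=0 → posterior Beta(8/5, 14/3)
obs 3: x=0 → posterior Beta(8/5, 17/3)
obs 4: x=1 → posterior Beta(13/5, 17/3)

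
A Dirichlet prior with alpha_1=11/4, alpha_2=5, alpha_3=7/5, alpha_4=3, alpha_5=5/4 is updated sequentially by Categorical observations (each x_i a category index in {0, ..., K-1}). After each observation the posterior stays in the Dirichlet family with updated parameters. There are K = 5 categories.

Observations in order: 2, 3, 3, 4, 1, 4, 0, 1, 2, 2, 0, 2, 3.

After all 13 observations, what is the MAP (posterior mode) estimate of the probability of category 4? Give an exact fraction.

45/428

obs 1: x=2 → posterior Dirichlet(11/4, 5, 12/5, 3, 5/4)
obs 2: x=3 → posterior Dirichlet(11/4, 5, 12/5, 4, 5/4)
obs 3: x=3 → posterior Dirichlet(11/4, 5, 12/5, 5, 5/4)
obs 4: x=4 → posterior Dirichlet(11/4, 5, 12/5, 5, 9/4)
obs 5: x=1 → posterior Dirichlet(11/4, 6, 12/5, 5, 9/4)
obs 6: x=4 → posterior Dirichlet(11/4, 6, 12/5, 5, 13/4)
obs 7: x=0 → posterior Dirichlet(15/4, 6, 12/5, 5, 13/4)
obs 8: x=1 → posterior Dirichlet(15/4, 7, 12/5, 5, 13/4)
obs 9: x=2 → posterior Dirichlet(15/4, 7, 17/5, 5, 13/4)
obs 10: x=2 → posterior Dirichlet(15/4, 7, 22/5, 5, 13/4)
obs 11: x=0 → posterior Dirichlet(19/4, 7, 22/5, 5, 13/4)
obs 12: x=2 → posterior Dirichlet(19/4, 7, 27/5, 5, 13/4)
obs 13: x=3 → posterior Dirichlet(19/4, 7, 27/5, 6, 13/4)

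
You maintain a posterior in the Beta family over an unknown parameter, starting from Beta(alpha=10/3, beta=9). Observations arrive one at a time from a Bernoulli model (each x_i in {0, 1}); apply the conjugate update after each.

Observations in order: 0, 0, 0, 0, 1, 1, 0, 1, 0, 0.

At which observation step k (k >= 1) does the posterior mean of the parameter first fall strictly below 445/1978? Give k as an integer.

k = 3

obs 1: x=0 → posterior Beta(10/3, 10)
obs 2: x=0 → posterior Beta(10/3, 11)
obs 3: x=0 → posterior Beta(10/3, 12)
obs 4: x=0 → posterior Beta(10/3, 13)
obs 5: x=1 → posterior Beta(13/3, 13)
obs 6: x=1 → posterior Beta(16/3, 13)
obs 7: x=0 → posterior Beta(16/3, 14)
obs 8: x=1 → posterior Beta(19/3, 14)
obs 9: x=0 → posterior Beta(19/3, 15)
obs 10: x=0 → posterior Beta(19/3, 16)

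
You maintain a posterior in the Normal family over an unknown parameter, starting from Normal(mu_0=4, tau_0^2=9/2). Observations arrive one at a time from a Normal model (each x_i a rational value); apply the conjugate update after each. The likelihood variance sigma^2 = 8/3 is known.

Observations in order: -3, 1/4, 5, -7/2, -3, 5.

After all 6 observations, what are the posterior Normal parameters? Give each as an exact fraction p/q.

obs 1: x=-3 → posterior Normal(-17/43, 72/43)
obs 2: x=1/4 → posterior Normal(-41/280, 36/35)
obs 3: x=5 → posterior Normal(499/388, 72/97)
obs 4: x=-7/2 → posterior Normal(121/496, 18/31)
obs 5: x=-3 → posterior Normal(-203/604, 72/151)
obs 6: x=5 → posterior Normal(337/712, 36/89)

mu_0=337/712, tau_0^2=36/89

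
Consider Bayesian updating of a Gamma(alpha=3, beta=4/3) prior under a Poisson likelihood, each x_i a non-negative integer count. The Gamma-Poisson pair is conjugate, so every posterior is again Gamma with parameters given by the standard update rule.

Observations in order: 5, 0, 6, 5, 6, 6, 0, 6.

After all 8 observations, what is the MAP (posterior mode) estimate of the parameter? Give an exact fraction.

obs 1: x=5 → posterior Gamma(8, 7/3)
obs 2: x=0 → posterior Gamma(8, 10/3)
obs 3: x=6 → posterior Gamma(14, 13/3)
obs 4: x=5 → posterior Gamma(19, 16/3)
obs 5: x=6 → posterior Gamma(25, 19/3)
obs 6: x=6 → posterior Gamma(31, 22/3)
obs 7: x=0 → posterior Gamma(31, 25/3)
obs 8: x=6 → posterior Gamma(37, 28/3)

27/7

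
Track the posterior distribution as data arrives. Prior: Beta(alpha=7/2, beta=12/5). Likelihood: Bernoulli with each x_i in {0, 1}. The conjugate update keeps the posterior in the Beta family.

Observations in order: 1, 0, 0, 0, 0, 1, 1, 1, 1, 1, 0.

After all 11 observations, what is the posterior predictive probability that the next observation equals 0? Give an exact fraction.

74/169

obs 1: x=1 → posterior Beta(9/2, 12/5)
obs 2: x=0 → posterior Beta(9/2, 17/5)
obs 3: x=0 → posterior Beta(9/2, 22/5)
obs 4: x=0 → posterior Beta(9/2, 27/5)
obs 5: x=0 → posterior Beta(9/2, 32/5)
obs 6: x=1 → posterior Beta(11/2, 32/5)
obs 7: x=1 → posterior Beta(13/2, 32/5)
obs 8: x=1 → posterior Beta(15/2, 32/5)
obs 9: x=1 → posterior Beta(17/2, 32/5)
obs 10: x=1 → posterior Beta(19/2, 32/5)
obs 11: x=0 → posterior Beta(19/2, 37/5)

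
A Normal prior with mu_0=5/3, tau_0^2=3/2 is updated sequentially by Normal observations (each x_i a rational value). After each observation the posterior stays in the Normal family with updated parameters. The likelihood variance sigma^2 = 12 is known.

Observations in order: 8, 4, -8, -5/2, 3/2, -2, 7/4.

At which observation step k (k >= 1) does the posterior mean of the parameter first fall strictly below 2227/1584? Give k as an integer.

k = 4

obs 1: x=8 → posterior Normal(64/27, 4/3)
obs 2: x=4 → posterior Normal(38/15, 6/5)
obs 3: x=-8 → posterior Normal(52/33, 12/11)
obs 4: x=-5/2 → posterior Normal(89/72, 1)
obs 5: x=3/2 → posterior Normal(49/39, 12/13)
obs 6: x=-2 → posterior Normal(43/42, 6/7)
obs 7: x=7/4 → posterior Normal(193/180, 4/5)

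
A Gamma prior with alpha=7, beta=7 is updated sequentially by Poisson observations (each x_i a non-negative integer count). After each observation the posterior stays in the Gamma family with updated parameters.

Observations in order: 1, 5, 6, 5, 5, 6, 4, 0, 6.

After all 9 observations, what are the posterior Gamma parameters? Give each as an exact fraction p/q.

alpha=45, beta=16

obs 1: x=1 → posterior Gamma(8, 8)
obs 2: x=5 → posterior Gamma(13, 9)
obs 3: x=6 → posterior Gamma(19, 10)
obs 4: x=5 → posterior Gamma(24, 11)
obs 5: x=5 → posterior Gamma(29, 12)
obs 6: x=6 → posterior Gamma(35, 13)
obs 7: x=4 → posterior Gamma(39, 14)
obs 8: x=0 → posterior Gamma(39, 15)
obs 9: x=6 → posterior Gamma(45, 16)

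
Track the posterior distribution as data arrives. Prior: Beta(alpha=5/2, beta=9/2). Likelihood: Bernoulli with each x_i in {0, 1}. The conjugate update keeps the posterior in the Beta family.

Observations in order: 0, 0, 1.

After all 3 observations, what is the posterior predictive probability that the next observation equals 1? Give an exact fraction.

obs 1: x=0 → posterior Beta(5/2, 11/2)
obs 2: x=0 → posterior Beta(5/2, 13/2)
obs 3: x=1 → posterior Beta(7/2, 13/2)

7/20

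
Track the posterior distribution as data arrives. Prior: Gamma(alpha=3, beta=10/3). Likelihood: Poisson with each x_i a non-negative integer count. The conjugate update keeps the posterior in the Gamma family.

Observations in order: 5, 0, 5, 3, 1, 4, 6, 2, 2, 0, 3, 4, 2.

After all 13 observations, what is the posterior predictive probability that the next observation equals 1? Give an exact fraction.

608043233957165802480987991635250107013128333765181256192886816720015/2838226835737098261218872285451801150813416409637013134746855401324544

obs 1: x=5 → posterior Gamma(8, 13/3)
obs 2: x=0 → posterior Gamma(8, 16/3)
obs 3: x=5 → posterior Gamma(13, 19/3)
obs 4: x=3 → posterior Gamma(16, 22/3)
obs 5: x=1 → posterior Gamma(17, 25/3)
obs 6: x=4 → posterior Gamma(21, 28/3)
obs 7: x=6 → posterior Gamma(27, 31/3)
obs 8: x=2 → posterior Gamma(29, 34/3)
obs 9: x=2 → posterior Gamma(31, 37/3)
obs 10: x=0 → posterior Gamma(31, 40/3)
obs 11: x=3 → posterior Gamma(34, 43/3)
obs 12: x=4 → posterior Gamma(38, 46/3)
obs 13: x=2 → posterior Gamma(40, 49/3)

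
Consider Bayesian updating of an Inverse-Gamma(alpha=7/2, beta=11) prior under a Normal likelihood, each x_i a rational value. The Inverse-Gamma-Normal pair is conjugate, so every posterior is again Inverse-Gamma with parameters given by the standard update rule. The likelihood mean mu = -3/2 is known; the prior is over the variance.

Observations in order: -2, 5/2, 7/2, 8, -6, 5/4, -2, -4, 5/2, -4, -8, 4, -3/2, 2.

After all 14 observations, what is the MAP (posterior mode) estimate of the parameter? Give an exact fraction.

obs 1: x=-2 → posterior Inverse-Gamma(4, 89/8)
obs 2: x=5/2 → posterior Inverse-Gamma(9/2, 153/8)
obs 3: x=7/2 → posterior Inverse-Gamma(5, 253/8)
obs 4: x=8 → posterior Inverse-Gamma(11/2, 307/4)
obs 5: x=-6 → posterior Inverse-Gamma(6, 695/8)
obs 6: x=5/4 → posterior Inverse-Gamma(13/2, 2901/32)
obs 7: x=-2 → posterior Inverse-Gamma(7, 2905/32)
obs 8: x=-4 → posterior Inverse-Gamma(15/2, 3005/32)
obs 9: x=5/2 → posterior Inverse-Gamma(8, 3261/32)
obs 10: x=-4 → posterior Inverse-Gamma(17/2, 3361/32)
obs 11: x=-8 → posterior Inverse-Gamma(9, 4037/32)
obs 12: x=4 → posterior Inverse-Gamma(19/2, 4521/32)
obs 13: x=-3/2 → posterior Inverse-Gamma(10, 4521/32)
obs 14: x=2 → posterior Inverse-Gamma(21/2, 4717/32)

4717/368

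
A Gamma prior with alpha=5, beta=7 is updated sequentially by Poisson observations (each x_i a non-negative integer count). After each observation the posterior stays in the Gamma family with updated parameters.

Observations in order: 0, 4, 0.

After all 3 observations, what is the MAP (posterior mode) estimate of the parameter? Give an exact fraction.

4/5

obs 1: x=0 → posterior Gamma(5, 8)
obs 2: x=4 → posterior Gamma(9, 9)
obs 3: x=0 → posterior Gamma(9, 10)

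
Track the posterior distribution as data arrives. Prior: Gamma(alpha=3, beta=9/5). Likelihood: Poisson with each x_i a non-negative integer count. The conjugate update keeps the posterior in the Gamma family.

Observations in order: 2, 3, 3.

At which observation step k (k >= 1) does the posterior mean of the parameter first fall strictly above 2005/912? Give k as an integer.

k = 3

obs 1: x=2 → posterior Gamma(5, 14/5)
obs 2: x=3 → posterior Gamma(8, 19/5)
obs 3: x=3 → posterior Gamma(11, 24/5)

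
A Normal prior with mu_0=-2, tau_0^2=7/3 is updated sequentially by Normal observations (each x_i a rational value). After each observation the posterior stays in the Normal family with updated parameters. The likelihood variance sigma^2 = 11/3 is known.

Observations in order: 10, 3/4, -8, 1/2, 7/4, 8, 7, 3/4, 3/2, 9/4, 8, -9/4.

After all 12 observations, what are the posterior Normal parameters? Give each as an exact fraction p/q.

mu_0=759/380, tau_0^2=77/285

obs 1: x=10 → posterior Normal(8/3, 77/54)
obs 2: x=3/4 → posterior Normal(213/100, 77/75)
obs 3: x=-8 → posterior Normal(-11/128, 77/96)
obs 4: x=1/2 → posterior Normal(1/52, 77/117)
obs 5: x=7/4 → posterior Normal(13/46, 77/138)
obs 6: x=8 → posterior Normal(69/53, 77/159)
obs 7: x=7 → posterior Normal(59/30, 77/180)
obs 8: x=3/4 → posterior Normal(493/268, 77/201)
obs 9: x=3/2 → posterior Normal(535/296, 77/222)
obs 10: x=9/4 → posterior Normal(299/162, 77/243)
obs 11: x=8 → posterior Normal(411/176, 7/24)
obs 12: x=-9/4 → posterior Normal(759/380, 77/285)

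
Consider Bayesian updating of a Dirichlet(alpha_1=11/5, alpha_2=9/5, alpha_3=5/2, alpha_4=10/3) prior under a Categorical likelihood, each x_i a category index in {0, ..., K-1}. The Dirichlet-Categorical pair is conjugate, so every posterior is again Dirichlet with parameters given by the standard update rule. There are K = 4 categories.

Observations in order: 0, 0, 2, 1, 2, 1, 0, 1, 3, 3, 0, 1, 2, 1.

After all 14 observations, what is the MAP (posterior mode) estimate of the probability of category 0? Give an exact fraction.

156/595

obs 1: x=0 → posterior Dirichlet(16/5, 9/5, 5/2, 10/3)
obs 2: x=0 → posterior Dirichlet(21/5, 9/5, 5/2, 10/3)
obs 3: x=2 → posterior Dirichlet(21/5, 9/5, 7/2, 10/3)
obs 4: x=1 → posterior Dirichlet(21/5, 14/5, 7/2, 10/3)
obs 5: x=2 → posterior Dirichlet(21/5, 14/5, 9/2, 10/3)
obs 6: x=1 → posterior Dirichlet(21/5, 19/5, 9/2, 10/3)
obs 7: x=0 → posterior Dirichlet(26/5, 19/5, 9/2, 10/3)
obs 8: x=1 → posterior Dirichlet(26/5, 24/5, 9/2, 10/3)
obs 9: x=3 → posterior Dirichlet(26/5, 24/5, 9/2, 13/3)
obs 10: x=3 → posterior Dirichlet(26/5, 24/5, 9/2, 16/3)
obs 11: x=0 → posterior Dirichlet(31/5, 24/5, 9/2, 16/3)
obs 12: x=1 → posterior Dirichlet(31/5, 29/5, 9/2, 16/3)
obs 13: x=2 → posterior Dirichlet(31/5, 29/5, 11/2, 16/3)
obs 14: x=1 → posterior Dirichlet(31/5, 34/5, 11/2, 16/3)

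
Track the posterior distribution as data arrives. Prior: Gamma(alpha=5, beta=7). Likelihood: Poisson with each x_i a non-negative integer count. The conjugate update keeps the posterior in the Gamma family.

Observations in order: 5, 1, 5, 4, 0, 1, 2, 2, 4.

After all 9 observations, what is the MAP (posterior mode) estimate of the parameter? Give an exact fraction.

obs 1: x=5 → posterior Gamma(10, 8)
obs 2: x=1 → posterior Gamma(11, 9)
obs 3: x=5 → posterior Gamma(16, 10)
obs 4: x=4 → posterior Gamma(20, 11)
obs 5: x=0 → posterior Gamma(20, 12)
obs 6: x=1 → posterior Gamma(21, 13)
obs 7: x=2 → posterior Gamma(23, 14)
obs 8: x=2 → posterior Gamma(25, 15)
obs 9: x=4 → posterior Gamma(29, 16)

7/4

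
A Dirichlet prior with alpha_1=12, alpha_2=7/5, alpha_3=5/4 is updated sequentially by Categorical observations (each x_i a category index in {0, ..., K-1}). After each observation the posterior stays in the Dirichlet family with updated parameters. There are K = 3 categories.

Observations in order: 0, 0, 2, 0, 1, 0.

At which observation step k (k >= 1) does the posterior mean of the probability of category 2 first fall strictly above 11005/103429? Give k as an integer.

k = 3

obs 1: x=0 → posterior Dirichlet(13, 7/5, 5/4)
obs 2: x=0 → posterior Dirichlet(14, 7/5, 5/4)
obs 3: x=2 → posterior Dirichlet(14, 7/5, 9/4)
obs 4: x=0 → posterior Dirichlet(15, 7/5, 9/4)
obs 5: x=1 → posterior Dirichlet(15, 12/5, 9/4)
obs 6: x=0 → posterior Dirichlet(16, 12/5, 9/4)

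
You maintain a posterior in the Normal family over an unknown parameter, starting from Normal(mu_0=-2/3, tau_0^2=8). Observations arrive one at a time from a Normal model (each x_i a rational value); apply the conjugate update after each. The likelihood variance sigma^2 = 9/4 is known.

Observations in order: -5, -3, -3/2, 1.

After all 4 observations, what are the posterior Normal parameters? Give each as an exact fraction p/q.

mu_0=-278/137, tau_0^2=72/137

obs 1: x=-5 → posterior Normal(-166/41, 72/41)
obs 2: x=-3 → posterior Normal(-262/73, 72/73)
obs 3: x=-3/2 → posterior Normal(-62/21, 24/35)
obs 4: x=1 → posterior Normal(-278/137, 72/137)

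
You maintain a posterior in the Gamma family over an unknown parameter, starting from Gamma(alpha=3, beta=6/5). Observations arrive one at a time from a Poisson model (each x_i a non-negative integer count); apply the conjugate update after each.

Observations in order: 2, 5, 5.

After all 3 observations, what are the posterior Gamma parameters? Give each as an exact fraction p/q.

obs 1: x=2 → posterior Gamma(5, 11/5)
obs 2: x=5 → posterior Gamma(10, 16/5)
obs 3: x=5 → posterior Gamma(15, 21/5)

alpha=15, beta=21/5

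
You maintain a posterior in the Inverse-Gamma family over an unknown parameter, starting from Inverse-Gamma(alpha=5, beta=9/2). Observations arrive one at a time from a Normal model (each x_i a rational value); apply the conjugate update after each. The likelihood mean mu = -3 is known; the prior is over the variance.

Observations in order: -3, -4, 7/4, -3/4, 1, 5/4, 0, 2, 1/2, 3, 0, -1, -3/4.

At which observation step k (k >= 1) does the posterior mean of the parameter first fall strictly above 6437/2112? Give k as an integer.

k = 4

obs 1: x=-3 → posterior Inverse-Gamma(11/2, 9/2)
obs 2: x=-4 → posterior Inverse-Gamma(6, 5)
obs 3: x=7/4 → posterior Inverse-Gamma(13/2, 521/32)
obs 4: x=-3/4 → posterior Inverse-Gamma(7, 301/16)
obs 5: x=1 → posterior Inverse-Gamma(15/2, 429/16)
obs 6: x=5/4 → posterior Inverse-Gamma(8, 1147/32)
obs 7: x=0 → posterior Inverse-Gamma(17/2, 1291/32)
obs 8: x=2 → posterior Inverse-Gamma(9, 1691/32)
obs 9: x=1/2 → posterior Inverse-Gamma(19/2, 1887/32)
obs 10: x=3 → posterior Inverse-Gamma(10, 2463/32)
obs 11: x=0 → posterior Inverse-Gamma(21/2, 2607/32)
obs 12: x=-1 → posterior Inverse-Gamma(11, 2671/32)
obs 13: x=-3/4 → posterior Inverse-Gamma(23/2, 86)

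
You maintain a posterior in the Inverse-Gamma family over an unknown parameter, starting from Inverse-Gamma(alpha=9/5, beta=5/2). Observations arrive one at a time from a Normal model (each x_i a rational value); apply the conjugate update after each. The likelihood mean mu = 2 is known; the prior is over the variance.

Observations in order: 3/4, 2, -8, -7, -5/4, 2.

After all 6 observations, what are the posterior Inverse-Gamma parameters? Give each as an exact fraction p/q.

alpha=24/5, beta=1585/16

obs 1: x=3/4 → posterior Inverse-Gamma(23/10, 105/32)
obs 2: x=2 → posterior Inverse-Gamma(14/5, 105/32)
obs 3: x=-8 → posterior Inverse-Gamma(33/10, 1705/32)
obs 4: x=-7 → posterior Inverse-Gamma(19/5, 3001/32)
obs 5: x=-5/4 → posterior Inverse-Gamma(43/10, 1585/16)
obs 6: x=2 → posterior Inverse-Gamma(24/5, 1585/16)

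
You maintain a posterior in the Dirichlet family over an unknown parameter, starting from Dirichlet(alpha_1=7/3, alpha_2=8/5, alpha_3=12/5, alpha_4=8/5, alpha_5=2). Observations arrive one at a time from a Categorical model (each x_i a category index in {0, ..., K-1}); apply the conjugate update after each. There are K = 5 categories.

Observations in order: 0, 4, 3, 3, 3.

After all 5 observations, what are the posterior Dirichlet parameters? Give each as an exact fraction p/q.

obs 1: x=0 → posterior Dirichlet(10/3, 8/5, 12/5, 8/5, 2)
obs 2: x=4 → posterior Dirichlet(10/3, 8/5, 12/5, 8/5, 3)
obs 3: x=3 → posterior Dirichlet(10/3, 8/5, 12/5, 13/5, 3)
obs 4: x=3 → posterior Dirichlet(10/3, 8/5, 12/5, 18/5, 3)
obs 5: x=3 → posterior Dirichlet(10/3, 8/5, 12/5, 23/5, 3)

alpha_1=10/3, alpha_2=8/5, alpha_3=12/5, alpha_4=23/5, alpha_5=3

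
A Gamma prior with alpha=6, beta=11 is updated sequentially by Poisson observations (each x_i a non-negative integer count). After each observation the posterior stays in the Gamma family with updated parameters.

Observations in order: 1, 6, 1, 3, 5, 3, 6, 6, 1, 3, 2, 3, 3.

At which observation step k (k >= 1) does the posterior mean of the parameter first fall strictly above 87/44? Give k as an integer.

obs 1: x=1 → posterior Gamma(7, 12)
obs 2: x=6 → posterior Gamma(13, 13)
obs 3: x=1 → posterior Gamma(14, 14)
obs 4: x=3 → posterior Gamma(17, 15)
obs 5: x=5 → posterior Gamma(22, 16)
obs 6: x=3 → posterior Gamma(25, 17)
obs 7: x=6 → posterior Gamma(31, 18)
obs 8: x=6 → posterior Gamma(37, 19)
obs 9: x=1 → posterior Gamma(38, 20)
obs 10: x=3 → posterior Gamma(41, 21)
obs 11: x=2 → posterior Gamma(43, 22)
obs 12: x=3 → posterior Gamma(46, 23)
obs 13: x=3 → posterior Gamma(49, 24)

k = 12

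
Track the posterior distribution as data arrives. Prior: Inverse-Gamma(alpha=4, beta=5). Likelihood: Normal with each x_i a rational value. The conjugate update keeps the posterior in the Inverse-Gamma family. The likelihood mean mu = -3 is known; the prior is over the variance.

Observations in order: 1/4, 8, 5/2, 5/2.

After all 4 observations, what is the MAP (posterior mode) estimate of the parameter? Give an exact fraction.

3233/224

obs 1: x=1/4 → posterior Inverse-Gamma(9/2, 329/32)
obs 2: x=8 → posterior Inverse-Gamma(5, 2265/32)
obs 3: x=5/2 → posterior Inverse-Gamma(11/2, 2749/32)
obs 4: x=5/2 → posterior Inverse-Gamma(6, 3233/32)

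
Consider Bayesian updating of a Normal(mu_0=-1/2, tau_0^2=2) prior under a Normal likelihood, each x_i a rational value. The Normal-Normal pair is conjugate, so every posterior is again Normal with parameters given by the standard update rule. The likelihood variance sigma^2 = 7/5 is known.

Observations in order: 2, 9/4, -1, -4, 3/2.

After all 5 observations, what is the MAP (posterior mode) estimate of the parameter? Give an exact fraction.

4/57

obs 1: x=2 → posterior Normal(33/34, 14/17)
obs 2: x=9/4 → posterior Normal(13/9, 14/27)
obs 3: x=-1 → posterior Normal(29/37, 14/37)
obs 4: x=-4 → posterior Normal(-11/47, 14/47)
obs 5: x=3/2 → posterior Normal(4/57, 14/57)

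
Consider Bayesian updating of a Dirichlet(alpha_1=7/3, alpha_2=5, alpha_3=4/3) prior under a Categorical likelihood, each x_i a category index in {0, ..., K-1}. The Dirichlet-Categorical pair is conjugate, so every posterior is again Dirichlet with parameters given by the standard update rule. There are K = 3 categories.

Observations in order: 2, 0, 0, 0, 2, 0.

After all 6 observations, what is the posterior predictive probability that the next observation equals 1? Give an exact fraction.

obs 1: x=2 → posterior Dirichlet(7/3, 5, 7/3)
obs 2: x=0 → posterior Dirichlet(10/3, 5, 7/3)
obs 3: x=0 → posterior Dirichlet(13/3, 5, 7/3)
obs 4: x=0 → posterior Dirichlet(16/3, 5, 7/3)
obs 5: x=2 → posterior Dirichlet(16/3, 5, 10/3)
obs 6: x=0 → posterior Dirichlet(19/3, 5, 10/3)

15/44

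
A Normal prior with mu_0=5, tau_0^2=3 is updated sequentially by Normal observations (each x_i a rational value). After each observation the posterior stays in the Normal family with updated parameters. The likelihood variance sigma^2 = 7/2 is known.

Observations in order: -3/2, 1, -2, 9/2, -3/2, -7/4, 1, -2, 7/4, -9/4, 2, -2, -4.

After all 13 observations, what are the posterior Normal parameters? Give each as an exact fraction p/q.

mu_0=-11/170, tau_0^2=21/85

obs 1: x=-3/2 → posterior Normal(2, 21/13)
obs 2: x=1 → posterior Normal(32/19, 21/19)
obs 3: x=-2 → posterior Normal(4/5, 21/25)
obs 4: x=9/2 → posterior Normal(47/31, 21/31)
obs 5: x=-3/2 → posterior Normal(38/37, 21/37)
obs 6: x=-7/4 → posterior Normal(55/86, 21/43)
obs 7: x=1 → posterior Normal(67/98, 3/7)
obs 8: x=-2 → posterior Normal(43/110, 21/55)
obs 9: x=7/4 → posterior Normal(32/61, 21/61)
obs 10: x=-9/4 → posterior Normal(37/134, 21/67)
obs 11: x=2 → posterior Normal(61/146, 21/73)
obs 12: x=-2 → posterior Normal(37/158, 21/79)
obs 13: x=-4 → posterior Normal(-11/170, 21/85)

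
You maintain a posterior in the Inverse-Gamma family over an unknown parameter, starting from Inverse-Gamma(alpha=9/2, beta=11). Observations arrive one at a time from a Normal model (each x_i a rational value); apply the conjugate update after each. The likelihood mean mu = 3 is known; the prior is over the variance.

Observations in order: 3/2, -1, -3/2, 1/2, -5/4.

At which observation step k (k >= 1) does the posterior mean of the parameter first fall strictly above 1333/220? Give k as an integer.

obs 1: x=3/2 → posterior Inverse-Gamma(5, 97/8)
obs 2: x=-1 → posterior Inverse-Gamma(11/2, 161/8)
obs 3: x=-3/2 → posterior Inverse-Gamma(6, 121/4)
obs 4: x=1/2 → posterior Inverse-Gamma(13/2, 267/8)
obs 5: x=-5/4 → posterior Inverse-Gamma(7, 1357/32)

k = 4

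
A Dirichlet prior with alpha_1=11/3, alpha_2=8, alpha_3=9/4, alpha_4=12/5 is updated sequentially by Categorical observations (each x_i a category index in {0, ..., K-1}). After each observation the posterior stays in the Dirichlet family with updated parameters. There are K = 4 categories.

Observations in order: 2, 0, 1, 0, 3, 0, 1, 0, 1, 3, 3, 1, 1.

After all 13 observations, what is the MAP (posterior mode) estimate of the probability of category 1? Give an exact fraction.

obs 1: x=2 → posterior Dirichlet(11/3, 8, 13/4, 12/5)
obs 2: x=0 → posterior Dirichlet(14/3, 8, 13/4, 12/5)
obs 3: x=1 → posterior Dirichlet(14/3, 9, 13/4, 12/5)
obs 4: x=0 → posterior Dirichlet(17/3, 9, 13/4, 12/5)
obs 5: x=3 → posterior Dirichlet(17/3, 9, 13/4, 17/5)
obs 6: x=0 → posterior Dirichlet(20/3, 9, 13/4, 17/5)
obs 7: x=1 → posterior Dirichlet(20/3, 10, 13/4, 17/5)
obs 8: x=0 → posterior Dirichlet(23/3, 10, 13/4, 17/5)
obs 9: x=1 → posterior Dirichlet(23/3, 11, 13/4, 17/5)
obs 10: x=3 → posterior Dirichlet(23/3, 11, 13/4, 22/5)
obs 11: x=3 → posterior Dirichlet(23/3, 11, 13/4, 27/5)
obs 12: x=1 → posterior Dirichlet(23/3, 12, 13/4, 27/5)
obs 13: x=1 → posterior Dirichlet(23/3, 13, 13/4, 27/5)

720/1519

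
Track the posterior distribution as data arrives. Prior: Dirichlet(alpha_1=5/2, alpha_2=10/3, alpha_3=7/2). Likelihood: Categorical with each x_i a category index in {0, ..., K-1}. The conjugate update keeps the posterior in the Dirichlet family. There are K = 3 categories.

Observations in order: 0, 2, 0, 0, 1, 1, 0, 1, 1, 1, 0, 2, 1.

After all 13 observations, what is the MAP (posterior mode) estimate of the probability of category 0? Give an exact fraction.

39/116

obs 1: x=0 → posterior Dirichlet(7/2, 10/3, 7/2)
obs 2: x=2 → posterior Dirichlet(7/2, 10/3, 9/2)
obs 3: x=0 → posterior Dirichlet(9/2, 10/3, 9/2)
obs 4: x=0 → posterior Dirichlet(11/2, 10/3, 9/2)
obs 5: x=1 → posterior Dirichlet(11/2, 13/3, 9/2)
obs 6: x=1 → posterior Dirichlet(11/2, 16/3, 9/2)
obs 7: x=0 → posterior Dirichlet(13/2, 16/3, 9/2)
obs 8: x=1 → posterior Dirichlet(13/2, 19/3, 9/2)
obs 9: x=1 → posterior Dirichlet(13/2, 22/3, 9/2)
obs 10: x=1 → posterior Dirichlet(13/2, 25/3, 9/2)
obs 11: x=0 → posterior Dirichlet(15/2, 25/3, 9/2)
obs 12: x=2 → posterior Dirichlet(15/2, 25/3, 11/2)
obs 13: x=1 → posterior Dirichlet(15/2, 28/3, 11/2)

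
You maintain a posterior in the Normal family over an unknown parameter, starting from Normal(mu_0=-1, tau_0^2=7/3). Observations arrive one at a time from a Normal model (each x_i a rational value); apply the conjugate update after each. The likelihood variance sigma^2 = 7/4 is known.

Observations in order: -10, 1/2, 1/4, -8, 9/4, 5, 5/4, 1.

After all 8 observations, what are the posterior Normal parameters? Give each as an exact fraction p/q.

mu_0=-34/35, tau_0^2=1/5

obs 1: x=-10 → posterior Normal(-43/7, 1)
obs 2: x=1/2 → posterior Normal(-41/11, 7/11)
obs 3: x=1/4 → posterior Normal(-8/3, 7/15)
obs 4: x=-8 → posterior Normal(-72/19, 7/19)
obs 5: x=9/4 → posterior Normal(-63/23, 7/23)
obs 6: x=5 → posterior Normal(-43/27, 7/27)
obs 7: x=5/4 → posterior Normal(-38/31, 7/31)
obs 8: x=1 → posterior Normal(-34/35, 1/5)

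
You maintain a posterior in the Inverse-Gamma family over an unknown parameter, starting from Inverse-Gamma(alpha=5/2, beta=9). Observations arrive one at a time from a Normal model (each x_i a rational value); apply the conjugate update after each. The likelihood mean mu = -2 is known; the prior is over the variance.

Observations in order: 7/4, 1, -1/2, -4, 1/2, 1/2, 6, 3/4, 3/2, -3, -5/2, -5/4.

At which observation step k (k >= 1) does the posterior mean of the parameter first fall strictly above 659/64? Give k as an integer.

k = 7

obs 1: x=7/4 → posterior Inverse-Gamma(3, 513/32)
obs 2: x=1 → posterior Inverse-Gamma(7/2, 657/32)
obs 3: x=-1/2 → posterior Inverse-Gamma(4, 693/32)
obs 4: x=-4 → posterior Inverse-Gamma(9/2, 757/32)
obs 5: x=1/2 → posterior Inverse-Gamma(5, 857/32)
obs 6: x=1/2 → posterior Inverse-Gamma(11/2, 957/32)
obs 7: x=6 → posterior Inverse-Gamma(6, 1981/32)
obs 8: x=3/4 → posterior Inverse-Gamma(13/2, 1051/16)
obs 9: x=3/2 → posterior Inverse-Gamma(7, 1149/16)
obs 10: x=-3 → posterior Inverse-Gamma(15/2, 1157/16)
obs 11: x=-5/2 → posterior Inverse-Gamma(8, 1159/16)
obs 12: x=-5/4 → posterior Inverse-Gamma(17/2, 2327/32)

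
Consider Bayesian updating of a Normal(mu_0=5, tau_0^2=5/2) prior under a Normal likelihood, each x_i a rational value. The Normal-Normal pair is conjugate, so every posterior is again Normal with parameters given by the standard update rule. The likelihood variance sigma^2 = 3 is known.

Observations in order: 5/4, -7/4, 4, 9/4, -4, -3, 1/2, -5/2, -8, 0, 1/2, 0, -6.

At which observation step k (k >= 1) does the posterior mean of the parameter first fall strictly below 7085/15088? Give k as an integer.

obs 1: x=5/4 → posterior Normal(145/44, 15/11)
obs 2: x=-7/4 → posterior Normal(55/32, 15/16)
obs 3: x=4 → posterior Normal(95/42, 5/7)
obs 4: x=9/4 → posterior Normal(235/104, 15/26)
obs 5: x=-4 → posterior Normal(5/4, 15/31)
obs 6: x=-3 → posterior Normal(95/144, 5/12)
obs 7: x=1/2 → posterior Normal(105/164, 15/41)
obs 8: x=-5/2 → posterior Normal(55/184, 15/46)
obs 9: x=-8 → posterior Normal(-35/68, 5/17)
obs 10: x=0 → posterior Normal(-15/32, 15/56)
obs 11: x=1/2 → posterior Normal(-95/244, 15/61)
obs 12: x=0 → posterior Normal(-95/264, 5/22)
obs 13: x=-6 → posterior Normal(-215/284, 15/71)

k = 8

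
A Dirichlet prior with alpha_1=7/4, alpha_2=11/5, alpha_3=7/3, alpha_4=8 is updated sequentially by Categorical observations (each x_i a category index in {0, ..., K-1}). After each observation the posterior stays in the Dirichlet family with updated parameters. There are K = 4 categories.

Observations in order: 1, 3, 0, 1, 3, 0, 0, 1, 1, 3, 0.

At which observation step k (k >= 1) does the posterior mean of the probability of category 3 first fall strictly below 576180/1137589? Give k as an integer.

k = 4

obs 1: x=1 → posterior Dirichlet(7/4, 16/5, 7/3, 8)
obs 2: x=3 → posterior Dirichlet(7/4, 16/5, 7/3, 9)
obs 3: x=0 → posterior Dirichlet(11/4, 16/5, 7/3, 9)
obs 4: x=1 → posterior Dirichlet(11/4, 21/5, 7/3, 9)
obs 5: x=3 → posterior Dirichlet(11/4, 21/5, 7/3, 10)
obs 6: x=0 → posterior Dirichlet(15/4, 21/5, 7/3, 10)
obs 7: x=0 → posterior Dirichlet(19/4, 21/5, 7/3, 10)
obs 8: x=1 → posterior Dirichlet(19/4, 26/5, 7/3, 10)
obs 9: x=1 → posterior Dirichlet(19/4, 31/5, 7/3, 10)
obs 10: x=3 → posterior Dirichlet(19/4, 31/5, 7/3, 11)
obs 11: x=0 → posterior Dirichlet(23/4, 31/5, 7/3, 11)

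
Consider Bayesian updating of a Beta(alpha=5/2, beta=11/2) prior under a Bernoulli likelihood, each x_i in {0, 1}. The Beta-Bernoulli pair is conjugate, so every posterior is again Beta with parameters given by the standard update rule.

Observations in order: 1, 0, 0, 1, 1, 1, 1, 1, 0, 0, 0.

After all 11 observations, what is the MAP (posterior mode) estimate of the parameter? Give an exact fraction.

obs 1: x=1 → posterior Beta(7/2, 11/2)
obs 2: x=0 → posterior Beta(7/2, 13/2)
obs 3: x=0 → posterior Beta(7/2, 15/2)
obs 4: x=1 → posterior Beta(9/2, 15/2)
obs 5: x=1 → posterior Beta(11/2, 15/2)
obs 6: x=1 → posterior Beta(13/2, 15/2)
obs 7: x=1 → posterior Beta(15/2, 15/2)
obs 8: x=1 → posterior Beta(17/2, 15/2)
obs 9: x=0 → posterior Beta(17/2, 17/2)
obs 10: x=0 → posterior Beta(17/2, 19/2)
obs 11: x=0 → posterior Beta(17/2, 21/2)

15/34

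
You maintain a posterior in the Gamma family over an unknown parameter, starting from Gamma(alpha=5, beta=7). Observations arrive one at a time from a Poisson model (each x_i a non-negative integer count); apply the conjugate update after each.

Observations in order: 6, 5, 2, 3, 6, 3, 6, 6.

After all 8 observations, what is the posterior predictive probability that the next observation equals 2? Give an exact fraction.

obs 1: x=6 → posterior Gamma(11, 8)
obs 2: x=5 → posterior Gamma(16, 9)
obs 3: x=2 → posterior Gamma(18, 10)
obs 4: x=3 → posterior Gamma(21, 11)
obs 5: x=6 → posterior Gamma(27, 12)
obs 6: x=3 → posterior Gamma(30, 13)
obs 7: x=6 → posterior Gamma(36, 14)
obs 8: x=6 → posterior Gamma(42, 15)

22465734943069869670063553712680004537105560302734375/95780971304118053647396689196894323976171195136475136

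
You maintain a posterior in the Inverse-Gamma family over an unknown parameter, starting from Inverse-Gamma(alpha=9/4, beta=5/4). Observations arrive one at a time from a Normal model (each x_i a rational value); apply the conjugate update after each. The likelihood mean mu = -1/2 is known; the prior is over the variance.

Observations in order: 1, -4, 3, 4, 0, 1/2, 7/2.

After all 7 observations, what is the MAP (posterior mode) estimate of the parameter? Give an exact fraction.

obs 1: x=1 → posterior Inverse-Gamma(11/4, 19/8)
obs 2: x=-4 → posterior Inverse-Gamma(13/4, 17/2)
obs 3: x=3 → posterior Inverse-Gamma(15/4, 117/8)
obs 4: x=4 → posterior Inverse-Gamma(17/4, 99/4)
obs 5: x=0 → posterior Inverse-Gamma(19/4, 199/8)
obs 6: x=1/2 → posterior Inverse-Gamma(21/4, 203/8)
obs 7: x=7/2 → posterior Inverse-Gamma(23/4, 267/8)

89/18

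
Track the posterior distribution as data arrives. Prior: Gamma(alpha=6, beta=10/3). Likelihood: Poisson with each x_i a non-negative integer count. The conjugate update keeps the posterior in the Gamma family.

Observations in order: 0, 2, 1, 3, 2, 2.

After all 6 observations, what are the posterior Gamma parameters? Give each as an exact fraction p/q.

alpha=16, beta=28/3

obs 1: x=0 → posterior Gamma(6, 13/3)
obs 2: x=2 → posterior Gamma(8, 16/3)
obs 3: x=1 → posterior Gamma(9, 19/3)
obs 4: x=3 → posterior Gamma(12, 22/3)
obs 5: x=2 → posterior Gamma(14, 25/3)
obs 6: x=2 → posterior Gamma(16, 28/3)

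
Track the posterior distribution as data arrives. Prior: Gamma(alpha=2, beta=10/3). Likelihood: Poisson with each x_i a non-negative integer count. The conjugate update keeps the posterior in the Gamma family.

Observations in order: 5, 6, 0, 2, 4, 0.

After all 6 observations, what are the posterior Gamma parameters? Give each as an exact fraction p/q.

obs 1: x=5 → posterior Gamma(7, 13/3)
obs 2: x=6 → posterior Gamma(13, 16/3)
obs 3: x=0 → posterior Gamma(13, 19/3)
obs 4: x=2 → posterior Gamma(15, 22/3)
obs 5: x=4 → posterior Gamma(19, 25/3)
obs 6: x=0 → posterior Gamma(19, 28/3)

alpha=19, beta=28/3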